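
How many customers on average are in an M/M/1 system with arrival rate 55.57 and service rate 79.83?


ρ = λ/μ = 55.57/79.83 = 0.6961
L = ρ/(1−ρ) = 0.6961/(1 − 0.6961) = 0.6961/0.3039 = 2.2906

Final: 2.2906


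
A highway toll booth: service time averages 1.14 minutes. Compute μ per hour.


μ = 1/(service time) in consistent units.
1 hour = 60 min, so μ = 60/1.14 = 52.6316 per hour

Final: 52.6316 /hr


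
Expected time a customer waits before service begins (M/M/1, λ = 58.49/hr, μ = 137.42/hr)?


ρ = 58.49/137.42 = 0.4256
Wq = ρ/(μ−λ) = 0.4256/(137.42 − 58.49) = 0.4256/78.93 = 0.005392 hr

Final: 0.005392 hr


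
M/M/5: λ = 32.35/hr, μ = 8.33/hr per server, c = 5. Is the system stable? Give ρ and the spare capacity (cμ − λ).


Total capacity cμ = 5·8.33 = 41.65/hr
ρ = λ/(cμ) = 32.35/41.65 = 0.7767
Stable ⇔ ρ < 1: YES
Spare capacity = cμ − λ = 41.65 − 32.35 = 9.30/hr

Final: ρ = 0.7767; stable; margin = 9.30/hr


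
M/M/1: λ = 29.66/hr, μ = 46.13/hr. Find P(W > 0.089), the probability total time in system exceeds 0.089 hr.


W ~ Exponential(μ−λ) for M/M/1.
μ − λ = 46.13 − 29.66 = 16.4700
P(W > t) = e^{−(μ−λ)t} = e^{−1.4658} = 0.230886

Final: 0.230886


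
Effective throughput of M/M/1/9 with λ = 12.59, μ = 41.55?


ρ = 0.3030; P_K = (1−ρ)ρ^9/(1−ρ^10) = 0.00001501
λ_eff = λ(1 − P_K) = 12.59·(1 − 0.00001501) = 12.59·0.999985 = 12.5898 /hr

Final: 12.5898 /hr


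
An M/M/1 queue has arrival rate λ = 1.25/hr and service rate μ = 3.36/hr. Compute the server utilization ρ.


ρ = λ/μ = 1.25/3.36 = 0.3720

Final: 0.3720


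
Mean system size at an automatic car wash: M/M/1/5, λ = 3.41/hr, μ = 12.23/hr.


ρ = 3.41/12.23 = 0.2788
L = ρ[1 − (K+1)ρ^K + Kρ^(K+1)] / [(1−ρ)(1−ρ^(K+1))]
Numerator: 0.2788·(1 − 6·0.001685 + 5·0.0004699) = 0.276658
Denominator: (0.7212)·(0.999530) = 0.720839
L = 0.276658/0.720839 = 0.3838

Final: 0.3838


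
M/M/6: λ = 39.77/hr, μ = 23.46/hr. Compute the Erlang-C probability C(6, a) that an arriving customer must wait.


a = λ/μ = 1.6952; ρ = a/6 = 0.2825
P₀ = 0.183459 (from M/M/c formula)
C(c,a) = [a^c/(c!(1−ρ))]·P₀ = [23.73370/(720·0.7175)]·0.183459
= 0.04594·0.183459 = 0.008429

Final: 0.008429


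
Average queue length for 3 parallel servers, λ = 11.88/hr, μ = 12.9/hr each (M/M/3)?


a = λ/μ = 0.9209; ρ = a/3 = 0.3070
P₀ = 0.394816
Lq = P₀·a^c·ρ / (c!·(1−ρ)²) = 0.394816·0.78105·0.3070/(6·0.48028)
= 0.03285

Final: 0.03285


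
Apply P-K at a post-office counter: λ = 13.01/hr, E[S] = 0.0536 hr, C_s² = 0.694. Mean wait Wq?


ρ = λ·E[S] = 13.01·0.0536 = 0.6973
E[S²] = E[S]²(1+C_s²) = 0.0536²·(1+0.694) = 0.004867
Wq = λ·E[S²]/(2(1−ρ)) = 13.01·0.004867/(2·0.3027) = 0.10460 hr

Final: 0.10460 hr


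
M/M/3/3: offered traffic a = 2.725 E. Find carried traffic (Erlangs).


B(3,2.725) = 0.311969 (Erlang-B)
Carried load = a(1 − B) = 2.725·(1 − 0.311969) = 2.725·0.688031 = 1.8749 E

Final: 1.8749 Erlangs


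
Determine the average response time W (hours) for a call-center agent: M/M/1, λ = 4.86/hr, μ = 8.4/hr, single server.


W = 1/(μ−λ) = 1/(8.4 − 4.86) = 1/3.54 = 0.2825 hr

Final: 0.2825 hr


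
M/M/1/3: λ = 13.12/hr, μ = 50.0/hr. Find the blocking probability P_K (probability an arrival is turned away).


ρ = λ/μ = 13.12/50.0 = 0.2624
P_K = (1−ρ)ρ^K/(1−ρ^(K+1)) = (0.7376·0.018067)/(1 − 0.004741)
= 0.013326/0.995259 = 0.013390

Final: 0.013390


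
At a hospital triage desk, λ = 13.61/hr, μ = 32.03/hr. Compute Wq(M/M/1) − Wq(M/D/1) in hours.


ρ = 13.61/32.03 = 0.4249
Wq(M/M/1) = ρ/(μ−λ) = 0.4249/18.42 = 0.02307 hr
Wq(M/D/1) = ρ/(2(μ−λ)) = 0.01153 hr
Savings = 0.02307 − 0.01153 = 0.01153 hr

Final: 0.01153 hr


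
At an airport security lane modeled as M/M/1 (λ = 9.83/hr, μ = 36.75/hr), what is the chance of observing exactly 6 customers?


ρ = 9.83/36.75 = 0.2675
P_n = (1−ρ)·ρ^n = (1 − 0.2675)·0.2675^6 = 0.7325·0.0003662 = 0.0002683

Final: 0.0002683


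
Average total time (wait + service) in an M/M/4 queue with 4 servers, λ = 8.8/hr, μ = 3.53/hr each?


a = 2.4929; ρ = 0.6232; P₀ = 0.074330
Lq = P₀·a^c·ρ/(c!(1−ρ)²) = 0.52515
Wq = Lq/λ = 0.52515/8.8 = 0.05968 hr
W = Wq + 1/μ = 0.05968 + 0.28329 = 0.34296 hr

Final: 0.34296 hr


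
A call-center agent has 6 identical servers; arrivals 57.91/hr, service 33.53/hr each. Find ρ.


ρ = λ/(cμ) = 57.91/(6·33.53) = 57.91/201.18 = 0.2879

Final: 0.2879


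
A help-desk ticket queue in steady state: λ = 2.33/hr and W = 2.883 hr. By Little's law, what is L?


L = λW = 2.33·2.883 = 6.7174

Final: 6.7174


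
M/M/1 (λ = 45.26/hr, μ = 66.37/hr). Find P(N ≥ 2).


ρ = 45.26/66.37 = 0.6819
P(N ≥ n) = ρ^n = 0.6819^2 = 0.465035

Final: 0.465035


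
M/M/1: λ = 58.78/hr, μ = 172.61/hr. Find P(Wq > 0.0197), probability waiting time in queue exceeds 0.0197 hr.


ρ = 58.78/172.61 = 0.3405
P(Wq > t) = ρ·e^{−(μ−λ)t} = 0.3405·e^{−2.2425}
= 0.3405·0.106198 = 0.036164

Final: 0.036164


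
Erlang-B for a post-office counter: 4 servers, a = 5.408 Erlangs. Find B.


B(c,a) = (a^c/c!) / Σ_{k=0}^{c} a^k/k!
a^4/4! = 35.639819
Σ terms (k=0..4): 1.00000 + 5.40800 + 14.62323 + 26.36081 + 35.63982 = 83.031864
B = 35.639819/83.031864 = 0.429231

Final: 0.429231


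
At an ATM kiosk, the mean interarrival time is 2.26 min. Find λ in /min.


λ = 1/(interarrival time) in consistent units.
1 minute = 1 min, so λ = 1/2.26 = 0.4425 per minute

Final: 0.4425 /min


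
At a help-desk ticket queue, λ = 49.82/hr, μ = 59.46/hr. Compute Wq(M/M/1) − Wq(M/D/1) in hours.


ρ = 49.82/59.46 = 0.8379
Wq(M/M/1) = ρ/(μ−λ) = 0.8379/9.64 = 0.08692 hr
Wq(M/D/1) = ρ/(2(μ−λ)) = 0.04346 hr
Savings = 0.08692 − 0.04346 = 0.04346 hr

Final: 0.04346 hr


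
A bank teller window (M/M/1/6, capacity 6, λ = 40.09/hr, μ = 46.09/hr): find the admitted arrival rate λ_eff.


ρ = 0.8698; P_K = (1−ρ)ρ^6/(1−ρ^7) = 0.090454
λ_eff = λ(1 − P_K) = 40.09·(1 − 0.090454) = 40.09·0.909546 = 36.4637 /hr

Final: 36.4637 /hr


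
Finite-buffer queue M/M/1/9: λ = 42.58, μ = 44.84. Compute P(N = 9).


ρ = λ/μ = 42.58/44.84 = 0.9496
P_K = (1−ρ)ρ^K/(1−ρ^(K+1)) = (0.05040·0.627857)/(1 − 0.596212)
= 0.031645/0.403788 = 0.078370

Final: 0.078370


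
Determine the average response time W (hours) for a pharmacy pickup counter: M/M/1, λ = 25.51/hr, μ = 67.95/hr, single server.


W = 1/(μ−λ) = 1/(67.95 − 25.51) = 1/42.44 = 0.02356 hr

Final: 0.02356 hr


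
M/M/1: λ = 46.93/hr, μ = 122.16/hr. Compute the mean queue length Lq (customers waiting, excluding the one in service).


ρ = 46.93/122.16 = 0.3842
Lq = ρ²/(1−ρ) = 0.1476/0.6158 = 0.2397

Final: 0.2397


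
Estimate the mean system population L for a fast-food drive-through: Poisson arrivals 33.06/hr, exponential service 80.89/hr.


ρ = λ/μ = 33.06/80.89 = 0.4087
L = ρ/(1−ρ) = 0.4087/(1 − 0.4087) = 0.4087/0.5913 = 0.6912

Final: 0.6912


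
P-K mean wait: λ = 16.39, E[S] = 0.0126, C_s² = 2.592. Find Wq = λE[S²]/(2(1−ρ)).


ρ = λ·E[S] = 16.39·0.0126 = 0.2065
E[S²] = E[S]²(1+C_s²) = 0.0126²·(1+2.592) = 0.0005703
Wq = λ·E[S²]/(2(1−ρ)) = 16.39·0.0005703/(2·0.7935) = 0.005890 hr

Final: 0.005890 hr


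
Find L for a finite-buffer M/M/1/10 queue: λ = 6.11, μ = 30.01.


ρ = 6.11/30.01 = 0.2036
L = ρ[1 − (K+1)ρ^K + Kρ^(K+1)] / [(1−ρ)(1−ρ^(K+1))]
Numerator: 0.2036·(1 − 11·0.0000001224 + 10·0.00000002492) = 0.203599
Denominator: (0.7964)·(1.000000) = 0.796401
L = 0.203599/0.796401 = 0.2556

Final: 0.2556


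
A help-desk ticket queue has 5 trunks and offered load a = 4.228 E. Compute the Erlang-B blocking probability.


B(c,a) = (a^c/c!) / Σ_{k=0}^{c} a^k/k!
a^5/5! = 11.258840
Σ terms (k=0..5): 1.00000 + 4.22800 + 8.93799 + 12.59661 + 13.31462 + 11.25884 = 51.336059
B = 11.258840/51.336059 = 0.219316

Final: 0.219316


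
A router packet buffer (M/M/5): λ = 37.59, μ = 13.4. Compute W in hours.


a = 2.8052; ρ = 0.5610; P₀ = 0.057813
Lq = P₀·a^c·ρ/(c!(1−ρ)²) = 0.24369
Wq = Lq/λ = 0.24369/37.59 = 0.006483 hr
W = Wq + 1/μ = 0.006483 + 0.07463 = 0.08111 hr

Final: 0.08111 hr


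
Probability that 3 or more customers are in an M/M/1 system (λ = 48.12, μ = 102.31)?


ρ = 48.12/102.31 = 0.4703
P(N ≥ n) = ρ^n = 0.4703^3 = 0.104045

Final: 0.104045


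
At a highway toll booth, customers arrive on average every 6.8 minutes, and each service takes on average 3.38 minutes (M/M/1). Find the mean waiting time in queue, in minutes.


λ = 60/6.8 = 8.8235 /hr
μ = 60/3.38 = 17.7515 /hr
ρ = λ/μ = 8.8235/17.7515 = 0.4971
Wq = ρ/(μ−λ) = 0.4971/(17.7515−8.8235) = 0.05567 hr
In minutes: 0.05567·60 = 3.340 min

Final: 3.340 min


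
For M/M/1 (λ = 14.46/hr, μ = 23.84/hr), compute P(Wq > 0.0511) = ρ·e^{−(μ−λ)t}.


ρ = 14.46/23.84 = 0.6065
P(Wq > t) = ρ·e^{−(μ−λ)t} = 0.6065·e^{−0.4793}
= 0.6065·0.619206 = 0.375575

Final: 0.375575


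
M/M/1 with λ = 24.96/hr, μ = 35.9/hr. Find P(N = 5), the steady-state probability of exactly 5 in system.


ρ = 24.96/35.9 = 0.6953
P_n = (1−ρ)·ρ^n = (1 − 0.6953)·0.6953^5 = 0.3047·0.162462 = 0.049508

Final: 0.049508


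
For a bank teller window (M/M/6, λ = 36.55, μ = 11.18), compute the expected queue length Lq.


a = λ/μ = 3.2692; ρ = a/6 = 0.5449
P₀ = 0.036990
Lq = P₀·a^c·ρ / (c!·(1−ρ)²) = 0.036990·1220.88137·0.5449/(720·0.20714)
= 0.16499

Final: 0.16499


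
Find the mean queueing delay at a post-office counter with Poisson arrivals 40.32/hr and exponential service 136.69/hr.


ρ = 40.32/136.69 = 0.2950
Wq = ρ/(μ−λ) = 0.2950/(136.69 − 40.32) = 0.2950/96.37 = 0.003061 hr

Final: 0.003061 hr


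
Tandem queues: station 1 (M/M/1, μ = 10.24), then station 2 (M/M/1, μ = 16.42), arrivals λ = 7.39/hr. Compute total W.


Each node sees arrival rate λ = 7.39/hr (tandem ⇒ throughput preserved).
W₁ = 1/(μ₁−λ) = 1/(10.24−7.39) = 0.35088 hr
W₂ = 1/(μ₂−λ) = 1/(16.42−7.39) = 0.11074 hr
W_total = W₁ + W₂ = 0.35088 + 0.11074 = 0.46162 hr

Final: 0.46162 hr


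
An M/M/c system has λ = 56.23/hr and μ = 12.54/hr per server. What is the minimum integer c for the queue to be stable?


Stability requires cμ > λ ⇔ c > λ/μ.
λ/μ = 56.23/12.54 = 4.4841
Minimum integer c = ⌊4.4841⌋ + 1 = 5
Check: 5·12.54 = 62.70 > 56.23, while 4·12.54 = 50.16 ≤ 56.23

Final: 5 servers


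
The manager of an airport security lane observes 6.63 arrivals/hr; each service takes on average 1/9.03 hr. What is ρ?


ρ = λ/μ = 6.63/9.03 = 0.7342

Final: 0.7342


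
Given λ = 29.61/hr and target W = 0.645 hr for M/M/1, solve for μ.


W = 1/(μ−λ) ⇒ μ − λ = 1/W = 1/0.645 = 1.5504
μ = λ + 1/W = 29.61 + 1.5504 = 31.1604 per hr

Final: 31.1604 /hr


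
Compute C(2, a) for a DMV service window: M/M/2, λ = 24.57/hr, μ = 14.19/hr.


a = λ/μ = 1.7315; ρ = a/2 = 0.8658
P₀ = 0.071955 (from M/M/c formula)
C(c,a) = [a^c/(c!(1−ρ))]·P₀ = [2.99810/(2·0.1342)]·0.071955
= 11.16614·0.071955 = 0.803456

Final: 0.803456


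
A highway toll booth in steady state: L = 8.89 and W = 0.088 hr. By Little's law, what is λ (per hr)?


λ = L/W = 8.89/0.088 = 101.0227 /hr

Final: 101.0227 /hr


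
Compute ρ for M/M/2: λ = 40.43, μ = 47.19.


ρ = λ/(cμ) = 40.43/(2·47.19) = 40.43/94.38 = 0.4284

Final: 0.4284


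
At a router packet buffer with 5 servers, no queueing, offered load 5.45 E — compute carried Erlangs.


B(5,5.45) = 0.320267 (Erlang-B)
Carried load = a(1 − B) = 5.45·(1 − 0.320267) = 5.45·0.679733 = 3.7045 E

Final: 3.7045 Erlangs


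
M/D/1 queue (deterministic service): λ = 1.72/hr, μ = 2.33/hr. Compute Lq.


ρ = 1.72/2.33 = 0.7382
M/D/1: Lq = ρ²/(2(1−ρ)) = 0.5449/(2·0.2618) = 1.04074

Final: 1.04074


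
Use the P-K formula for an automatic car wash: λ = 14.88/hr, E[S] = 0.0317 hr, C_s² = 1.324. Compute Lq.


ρ = λ·E[S] = 14.88·0.0317 = 0.4717
Lq = ρ²(1+C_s²)/(2(1−ρ)) = 0.2225·(1+1.324)/(2·0.5283)
= 0.2225·2.3240/1.0566 = 0.48938

Final: 0.48938


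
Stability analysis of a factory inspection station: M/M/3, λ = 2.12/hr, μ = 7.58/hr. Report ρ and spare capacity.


Total capacity cμ = 3·7.58 = 22.74/hr
ρ = λ/(cμ) = 2.12/22.74 = 0.09323
Stable ⇔ ρ < 1: YES
Spare capacity = cμ − λ = 22.74 − 2.12 = 20.62/hr

Final: ρ = 0.09323; stable; margin = 20.62/hr


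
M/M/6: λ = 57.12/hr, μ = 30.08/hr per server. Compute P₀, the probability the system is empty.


a = λ/μ = 57.12/30.08 = 1.8989; ρ = a/c = 0.3165
Σ_{k=0}^{5} a^k/k! (terms k=0..5) = 1.00000 + 1.89894 + 1.80298 + 1.14125 + 0.54179 + 0.20576 = 6.59072
Tail: a^6/(6!(1−ρ)) = 46.88805/(720·0.6835) = 0.09528
P₀ = 1/(6.59072 + 0.09528) = 1/6.68599 = 0.149566

Final: 0.149566


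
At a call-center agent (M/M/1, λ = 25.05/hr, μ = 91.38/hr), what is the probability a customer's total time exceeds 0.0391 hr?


W ~ Exponential(μ−λ) for M/M/1.
μ − λ = 91.38 − 25.05 = 66.3300
P(W > t) = e^{−(μ−λ)t} = e^{−2.5935} = 0.074758

Final: 0.074758


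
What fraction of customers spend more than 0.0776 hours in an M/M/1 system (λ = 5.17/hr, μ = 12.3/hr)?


W ~ Exponential(μ−λ) for M/M/1.
μ − λ = 12.3 − 5.17 = 7.1300
P(W > t) = e^{−(μ−λ)t} = e^{−0.5533} = 0.575056

Final: 0.575056


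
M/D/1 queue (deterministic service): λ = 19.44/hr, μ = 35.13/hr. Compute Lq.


ρ = 19.44/35.13 = 0.5534
M/D/1: Lq = ρ²/(2(1−ρ)) = 0.3062/(2·0.4466) = 0.34282

Final: 0.34282


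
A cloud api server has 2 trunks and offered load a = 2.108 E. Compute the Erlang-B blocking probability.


B(c,a) = (a^c/c!) / Σ_{k=0}^{c} a^k/k!
a^2/2! = 2.221832
Σ terms (k=0..2): 1.00000 + 2.10800 + 2.22183 = 5.329832
B = 2.221832/5.329832 = 0.416867

Final: 0.416867


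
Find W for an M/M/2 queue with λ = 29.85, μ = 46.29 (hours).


a = 0.6448; ρ = 0.3224; P₀ = 0.512374
Lq = P₀·a^c·ρ/(c!(1−ρ)²) = 0.07481
Wq = Lq/λ = 0.07481/29.85 = 0.002506 hr
W = Wq + 1/μ = 0.002506 + 0.02160 = 0.02411 hr

Final: 0.02411 hr


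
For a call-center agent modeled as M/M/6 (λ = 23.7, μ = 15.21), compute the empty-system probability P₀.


a = λ/μ = 23.7/15.21 = 1.5582; ρ = a/c = 0.2597
Σ_{k=0}^{5} a^k/k! (terms k=0..5) = 1.00000 + 1.55819 + 1.21397 + 0.63053 + 0.24562 + 0.07654 = 4.72485
Tail: a^6/(6!(1−ρ)) = 14.31248/(720·0.7403) = 0.02685
P₀ = 1/(4.72485 + 0.02685) = 1/4.75170 = 0.210451

Final: 0.210451


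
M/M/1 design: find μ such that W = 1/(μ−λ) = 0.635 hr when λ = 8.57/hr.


W = 1/(μ−λ) ⇒ μ − λ = 1/W = 1/0.635 = 1.5748
μ = λ + 1/W = 8.57 + 1.5748 = 10.1448 per hr

Final: 10.1448 /hr


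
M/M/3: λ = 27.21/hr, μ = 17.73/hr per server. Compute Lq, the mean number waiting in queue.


a = λ/μ = 1.5347; ρ = a/3 = 0.5116
P₀ = 0.202196
Lq = P₀·a^c·ρ / (c!·(1−ρ)²) = 0.202196·3.61459·0.5116/(6·0.23857)
= 0.26119

Final: 0.26119


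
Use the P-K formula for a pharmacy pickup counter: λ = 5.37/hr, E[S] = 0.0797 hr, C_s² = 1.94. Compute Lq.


ρ = λ·E[S] = 5.37·0.0797 = 0.4280
Lq = ρ²(1+C_s²)/(2(1−ρ)) = 0.1832·(1+1.94)/(2·0.5720)
= 0.1832·2.9400/1.1440 = 0.47074

Final: 0.47074


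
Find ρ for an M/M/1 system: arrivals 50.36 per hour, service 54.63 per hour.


ρ = λ/μ = 50.36/54.63 = 0.9218

Final: 0.9218


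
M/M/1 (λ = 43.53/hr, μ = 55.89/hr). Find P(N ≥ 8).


ρ = 43.53/55.89 = 0.7789
P(N ≥ n) = ρ^n = 0.7789^8 = 0.135406

Final: 0.135406


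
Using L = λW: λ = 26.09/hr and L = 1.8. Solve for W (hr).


W = L/λ = 1.8/26.09 = 0.06899 hr

Final: 0.06899 hr


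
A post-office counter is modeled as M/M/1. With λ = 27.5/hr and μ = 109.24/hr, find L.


ρ = λ/μ = 27.5/109.24 = 0.2517
L = ρ/(1−ρ) = 0.2517/(1 − 0.2517) = 0.2517/0.7483 = 0.3364

Final: 0.3364


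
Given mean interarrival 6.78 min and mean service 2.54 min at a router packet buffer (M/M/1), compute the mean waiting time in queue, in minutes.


λ = 60/6.78 = 8.8496 /hr
μ = 60/2.54 = 23.6220 /hr
ρ = λ/μ = 8.8496/23.6220 = 0.3746
Wq = ρ/(μ−λ) = 0.3746/(23.6220−8.8496) = 0.02536 hr
In minutes: 0.02536·60 = 1.522 min

Final: 1.522 min


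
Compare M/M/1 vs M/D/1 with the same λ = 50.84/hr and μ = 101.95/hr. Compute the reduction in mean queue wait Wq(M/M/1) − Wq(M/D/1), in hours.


ρ = 50.84/101.95 = 0.4987
Wq(M/M/1) = ρ/(μ−λ) = 0.4987/51.11 = 0.009757 hr
Wq(M/D/1) = ρ/(2(μ−λ)) = 0.004878 hr
Savings = 0.009757 − 0.004878 = 0.004878 hr

Final: 0.004878 hr


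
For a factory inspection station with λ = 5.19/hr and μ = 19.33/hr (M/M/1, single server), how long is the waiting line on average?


ρ = 5.19/19.33 = 0.2685
Lq = ρ²/(1−ρ) = 0.07209/0.7315 = 0.09855

Final: 0.09855


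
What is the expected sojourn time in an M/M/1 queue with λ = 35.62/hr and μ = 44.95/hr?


W = 1/(μ−λ) = 1/(44.95 − 35.62) = 1/9.33 = 0.1072 hr

Final: 0.1072 hr


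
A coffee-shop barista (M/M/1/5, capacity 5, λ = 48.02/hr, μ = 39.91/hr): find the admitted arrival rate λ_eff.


ρ = 1.2032; P_K = (1−ρ)ρ^5/(1−ρ^6) = 0.251913
λ_eff = λ(1 − P_K) = 48.02·(1 − 0.251913) = 48.02·0.748087 = 35.9232 /hr

Final: 35.9232 /hr


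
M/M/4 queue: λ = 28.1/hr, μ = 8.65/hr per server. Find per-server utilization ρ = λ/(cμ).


ρ = λ/(cμ) = 28.1/(4·8.65) = 28.1/34.60 = 0.8121

Final: 0.8121


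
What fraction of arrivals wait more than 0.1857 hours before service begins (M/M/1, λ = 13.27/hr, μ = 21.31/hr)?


ρ = 13.27/21.31 = 0.6227
P(Wq > t) = ρ·e^{−(μ−λ)t} = 0.6227·e^{−1.4930}
= 0.6227·0.224691 = 0.139918

Final: 0.139918


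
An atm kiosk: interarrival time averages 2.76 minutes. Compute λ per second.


λ = 1/(interarrival time) in consistent units.
1 second = 0.0166667 min, so λ = 0.0166667/2.76 = 0.006039 per second

Final: 0.006039 /sec


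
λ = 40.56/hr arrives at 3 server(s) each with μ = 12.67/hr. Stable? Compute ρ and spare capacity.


Total capacity cμ = 3·12.67 = 38.01/hr
ρ = λ/(cμ) = 40.56/38.01 = 1.0671
Stable ⇔ ρ < 1: NO
Spare capacity = cμ − λ = 38.01 − 40.56 = -2.55/hr

Final: ρ = 1.0671; unstable; margin = -2.55/hr


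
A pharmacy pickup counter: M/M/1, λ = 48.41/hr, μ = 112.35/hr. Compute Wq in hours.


ρ = 48.41/112.35 = 0.4309
Wq = ρ/(μ−λ) = 0.4309/(112.35 − 48.41) = 0.4309/63.94 = 0.006739 hr

Final: 0.006739 hr


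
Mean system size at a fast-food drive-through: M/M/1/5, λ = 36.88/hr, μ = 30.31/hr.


ρ = 36.88/30.31 = 1.2168
L = ρ[1 − (K+1)ρ^K + Kρ^(K+1)] / [(1−ρ)(1−ρ^(K+1))]
Numerator: 1.2168·(1 − 6·2.667011 + 5·3.245113) = 1.488703
Denominator: (-0.2168)·(-2.245113) = 0.486651
L = 1.488703/0.486651 = 3.0591

Final: 3.0591


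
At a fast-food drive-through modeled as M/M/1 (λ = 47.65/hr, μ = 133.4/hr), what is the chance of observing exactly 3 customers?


ρ = 47.65/133.4 = 0.3572
P_n = (1−ρ)·ρ^n = (1 − 0.3572)·0.3572^3 = 0.6428·0.045574 = 0.029295

Final: 0.029295


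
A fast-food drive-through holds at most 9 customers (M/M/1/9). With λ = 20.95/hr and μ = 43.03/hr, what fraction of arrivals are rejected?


ρ = λ/μ = 20.95/43.03 = 0.4869
P_K = (1−ρ)ρ^K/(1−ρ^(K+1)) = (0.5131·0.001537)/(1 − 0.0007484)
= 0.0007888/0.999252 = 0.0007893

Final: 0.0007893


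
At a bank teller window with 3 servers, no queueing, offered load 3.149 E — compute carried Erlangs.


B(3,3.149) = 0.363649 (Erlang-B)
Carried load = a(1 − B) = 3.149·(1 − 0.363649) = 3.149·0.636351 = 2.0039 E

Final: 2.0039 Erlangs


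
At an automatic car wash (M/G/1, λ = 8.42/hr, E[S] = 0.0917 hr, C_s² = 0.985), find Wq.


ρ = λ·E[S] = 8.42·0.0917 = 0.7721
E[S²] = E[S]²(1+C_s²) = 0.0917²·(1+0.985) = 0.016692
Wq = λ·E[S²]/(2(1−ρ)) = 8.42·0.016692/(2·0.2279) = 0.30836 hr

Final: 0.30836 hr


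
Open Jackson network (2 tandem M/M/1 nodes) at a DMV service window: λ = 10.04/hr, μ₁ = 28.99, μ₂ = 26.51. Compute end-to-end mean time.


Each node sees arrival rate λ = 10.04/hr (tandem ⇒ throughput preserved).
W₁ = 1/(μ₁−λ) = 1/(28.99−10.04) = 0.05277 hr
W₂ = 1/(μ₂−λ) = 1/(26.51−10.04) = 0.06072 hr
W_total = W₁ + W₂ = 0.05277 + 0.06072 = 0.11349 hr

Final: 0.11349 hr


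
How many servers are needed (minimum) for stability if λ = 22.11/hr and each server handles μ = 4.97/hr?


Stability requires cμ > λ ⇔ c > λ/μ.
λ/μ = 22.11/4.97 = 4.4487
Minimum integer c = ⌊4.4487⌋ + 1 = 5
Check: 5·4.97 = 24.85 > 22.11, while 4·4.97 = 19.88 ≤ 22.11

Final: 5 servers


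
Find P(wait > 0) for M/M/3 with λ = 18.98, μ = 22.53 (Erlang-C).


a = λ/μ = 0.8424; ρ = a/3 = 0.2808
P₀ = 0.428113 (from M/M/c formula)
C(c,a) = [a^c/(c!(1−ρ))]·P₀ = [0.59787/(6·0.7192)]·0.428113
= 0.13855·0.428113 = 0.059316

Final: 0.059316


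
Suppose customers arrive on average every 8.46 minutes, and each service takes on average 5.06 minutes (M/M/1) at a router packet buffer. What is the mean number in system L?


λ = 60/8.46 = 7.0922 /hr
μ = 60/5.06 = 11.8577 /hr
ρ = λ/μ = 7.0922/11.8577 = 0.5981
L = ρ/(1−ρ) = 0.5981/0.4019 = 1.4882

Final: 1.4882


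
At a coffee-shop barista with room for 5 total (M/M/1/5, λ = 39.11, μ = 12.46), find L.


ρ = 39.11/12.46 = 3.1388
L = ρ[1 − (K+1)ρ^K + Kρ^(K+1)] / [(1−ρ)(1−ρ^(K+1))]
Numerator: 3.1388·(1 − 6·304.683453 + 5·956.353919) = 9274.245574
Denominator: (-2.1388)·(-955.353919) = 2043.353285
L = 9274.245574/2043.353285 = 4.5387

Final: 4.5387


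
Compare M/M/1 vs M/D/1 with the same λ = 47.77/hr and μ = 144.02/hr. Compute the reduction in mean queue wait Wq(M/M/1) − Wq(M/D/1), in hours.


ρ = 47.77/144.02 = 0.3317
Wq(M/M/1) = ρ/(μ−λ) = 0.3317/96.25 = 0.003446 hr
Wq(M/D/1) = ρ/(2(μ−λ)) = 0.001723 hr
Savings = 0.003446 − 0.001723 = 0.001723 hr

Final: 0.001723 hr


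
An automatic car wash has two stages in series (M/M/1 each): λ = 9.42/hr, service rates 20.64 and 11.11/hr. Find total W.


Each node sees arrival rate λ = 9.42/hr (tandem ⇒ throughput preserved).
W₁ = 1/(μ₁−λ) = 1/(20.64−9.42) = 0.08913 hr
W₂ = 1/(μ₂−λ) = 1/(11.11−9.42) = 0.59172 hr
W_total = W₁ + W₂ = 0.08913 + 0.59172 = 0.68084 hr

Final: 0.68084 hr


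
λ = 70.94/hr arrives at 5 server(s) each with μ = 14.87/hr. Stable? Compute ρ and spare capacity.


Total capacity cμ = 5·14.87 = 74.35/hr
ρ = λ/(cμ) = 70.94/74.35 = 0.9541
Stable ⇔ ρ < 1: YES
Spare capacity = cμ − λ = 74.35 − 70.94 = 3.41/hr

Final: ρ = 0.9541; stable; margin = 3.41/hr


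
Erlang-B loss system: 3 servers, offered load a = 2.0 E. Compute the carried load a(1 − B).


B(3,2.0) = 0.210526 (Erlang-B)
Carried load = a(1 − B) = 2.0·(1 − 0.210526) = 2.0·0.789474 = 1.5789 E

Final: 1.5789 Erlangs


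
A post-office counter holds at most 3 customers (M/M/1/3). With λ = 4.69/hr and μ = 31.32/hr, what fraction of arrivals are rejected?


ρ = λ/μ = 4.69/31.32 = 0.1497
P_K = (1−ρ)ρ^K/(1−ρ^(K+1)) = (0.8503·0.003358)/(1 − 0.0005028)
= 0.002855/0.999497 = 0.002856

Final: 0.002856


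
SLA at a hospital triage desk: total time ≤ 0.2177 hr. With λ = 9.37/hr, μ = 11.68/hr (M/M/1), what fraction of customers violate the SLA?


W ~ Exponential(μ−λ) for M/M/1.
μ − λ = 11.68 − 9.37 = 2.3100
P(W > t) = e^{−(μ−λ)t} = e^{−0.5029} = 0.604782

Final: 0.604782


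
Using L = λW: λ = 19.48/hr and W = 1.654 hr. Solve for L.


L = λW = 19.48·1.654 = 32.2199

Final: 32.2199


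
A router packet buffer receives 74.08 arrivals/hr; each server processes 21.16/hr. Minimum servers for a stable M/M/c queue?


Stability requires cμ > λ ⇔ c > λ/μ.
λ/μ = 74.08/21.16 = 3.5009
Minimum integer c = ⌊3.5009⌋ + 1 = 4
Check: 4·21.16 = 84.64 > 74.08, while 3·21.16 = 63.48 ≤ 74.08

Final: 4 servers


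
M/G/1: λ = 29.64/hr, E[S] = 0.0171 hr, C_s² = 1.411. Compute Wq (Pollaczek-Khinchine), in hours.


ρ = λ·E[S] = 29.64·0.0171 = 0.5068
E[S²] = E[S]²(1+C_s²) = 0.0171²·(1+1.411) = 0.0007050
Wq = λ·E[S²]/(2(1−ρ)) = 29.64·0.0007050/(2·0.4932) = 0.02119 hr

Final: 0.02119 hr


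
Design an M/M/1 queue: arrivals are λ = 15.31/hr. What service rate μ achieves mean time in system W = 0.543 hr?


W = 1/(μ−λ) ⇒ μ − λ = 1/W = 1/0.543 = 1.8416
μ = λ + 1/W = 15.31 + 1.8416 = 17.1516 per hr

Final: 17.1516 /hr


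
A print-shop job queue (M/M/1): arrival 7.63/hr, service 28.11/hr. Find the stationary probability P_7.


ρ = 7.63/28.11 = 0.2714
P_n = (1−ρ)·ρ^n = (1 − 0.2714)·0.2714^7 = 0.7286·0.0001086 = 0.00007909

Final: 0.00007909


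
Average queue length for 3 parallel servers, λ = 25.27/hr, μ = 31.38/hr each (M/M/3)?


a = λ/μ = 0.8053; ρ = a/3 = 0.2684
P₀ = 0.444739
Lq = P₀·a^c·ρ / (c!·(1−ρ)²) = 0.444739·0.52222·0.2684/(6·0.53519)
= 0.01941

Final: 0.01941


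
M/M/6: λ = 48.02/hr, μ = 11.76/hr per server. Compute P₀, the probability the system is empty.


a = λ/μ = 48.02/11.76 = 4.0833; ρ = a/c = 0.6806
Σ_{k=0}^{5} a^k/k! (terms k=0..5) = 1.00000 + 4.08333 + 8.33681 + 11.34732 + 11.58372 + 9.46004 = 45.81122
Tail: a^6/(6!(1−ρ)) = 4635.41908/(720·0.3194) = 20.15400
P₀ = 1/(45.81122 + 20.15400) = 1/65.96521 = 0.015160

Final: 0.015160


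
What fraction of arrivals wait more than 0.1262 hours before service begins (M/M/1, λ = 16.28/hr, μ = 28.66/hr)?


ρ = 16.28/28.66 = 0.5680
P(Wq > t) = ρ·e^{−(μ−λ)t} = 0.5680·e^{−1.5624}
= 0.5680·0.209642 = 0.119085

Final: 0.119085


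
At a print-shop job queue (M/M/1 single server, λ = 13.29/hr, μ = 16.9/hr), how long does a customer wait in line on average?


ρ = 13.29/16.9 = 0.7864
Wq = ρ/(μ−λ) = 0.7864/(16.9 − 13.29) = 0.7864/3.61 = 0.2178 hr

Final: 0.2178 hr


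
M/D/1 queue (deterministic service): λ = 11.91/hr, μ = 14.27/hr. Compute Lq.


ρ = 11.91/14.27 = 0.8346
M/D/1: Lq = ρ²/(2(1−ρ)) = 0.6966/(2·0.1654) = 2.10600

Final: 2.10600


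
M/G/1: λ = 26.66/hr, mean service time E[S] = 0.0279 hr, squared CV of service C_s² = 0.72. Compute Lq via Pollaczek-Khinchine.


ρ = λ·E[S] = 26.66·0.0279 = 0.7438
Lq = ρ²(1+C_s²)/(2(1−ρ)) = 0.5533·(1+0.72)/(2·0.2562)
= 0.5533·1.7200/0.5124 = 1.85726

Final: 1.85726


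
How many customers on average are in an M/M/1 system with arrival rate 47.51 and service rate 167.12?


ρ = λ/μ = 47.51/167.12 = 0.2843
L = ρ/(1−ρ) = 0.2843/(1 − 0.2843) = 0.2843/0.7157 = 0.3972

Final: 0.3972


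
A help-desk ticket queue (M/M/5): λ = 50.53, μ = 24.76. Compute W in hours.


a = 2.0408; ρ = 0.4082; P₀ = 0.128850
Lq = P₀·a^c·ρ/(c!(1−ρ)²) = 0.04429
Wq = Lq/λ = 0.04429/50.53 = 0.0008765 hr
W = Wq + 1/μ = 0.0008765 + 0.04039 = 0.04126 hr

Final: 0.04126 hr


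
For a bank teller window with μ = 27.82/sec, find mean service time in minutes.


Mean service time = 1/μ = 1/27.82 second = 0.03595 second
In minutes: 0.03595 × 0.0166667 = 0.0005991 min

Final: 0.0005991 min


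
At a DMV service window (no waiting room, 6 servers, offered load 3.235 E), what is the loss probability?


B(c,a) = (a^c/c!) / Σ_{k=0}^{c} a^k/k!
a^6/6! = 1.591891
Σ terms (k=0..6): 1.00000 + 3.23500 + 5.23261 + 5.64250 + 4.56337 + 2.95250 + 1.59189 = 24.217878
B = 1.591891/24.217878 = 0.065732

Final: 0.065732


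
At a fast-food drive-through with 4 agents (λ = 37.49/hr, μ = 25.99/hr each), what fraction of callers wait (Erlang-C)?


a = λ/μ = 1.4425; ρ = a/4 = 0.3606
P₀ = 0.234454 (from M/M/c formula)
C(c,a) = [a^c/(c!(1−ρ))]·P₀ = [4.32949/(24·0.6394)]·0.234454
= 0.28214·0.234454 = 0.066149

Final: 0.066149


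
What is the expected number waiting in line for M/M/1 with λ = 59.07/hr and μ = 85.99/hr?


ρ = 59.07/85.99 = 0.6869
Lq = ρ²/(1−ρ) = 0.4719/0.3131 = 1.5073

Final: 1.5073


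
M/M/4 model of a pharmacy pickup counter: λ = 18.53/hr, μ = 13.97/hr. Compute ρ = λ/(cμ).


ρ = λ/(cμ) = 18.53/(4·13.97) = 18.53/55.88 = 0.3316

Final: 0.3316


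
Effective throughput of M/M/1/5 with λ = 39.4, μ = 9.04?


ρ = 4.3584; P_K = (1−ρ)ρ^5/(1−ρ^6) = 0.770671
λ_eff = λ(1 − P_K) = 39.4·(1 − 0.770671) = 39.4·0.229329 = 9.0356 /hr

Final: 9.0356 /hr


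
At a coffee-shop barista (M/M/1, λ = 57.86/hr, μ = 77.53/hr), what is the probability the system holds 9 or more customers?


ρ = 57.86/77.53 = 0.7463
P(N ≥ n) = ρ^n = 0.7463^9 = 0.071809

Final: 0.071809


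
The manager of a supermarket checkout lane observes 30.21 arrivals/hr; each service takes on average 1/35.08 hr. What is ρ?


ρ = λ/μ = 30.21/35.08 = 0.8612

Final: 0.8612


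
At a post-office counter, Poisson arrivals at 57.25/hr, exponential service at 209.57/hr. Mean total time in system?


W = 1/(μ−λ) = 1/(209.57 − 57.25) = 1/152.32 = 0.006565 hr

Final: 0.006565 hr


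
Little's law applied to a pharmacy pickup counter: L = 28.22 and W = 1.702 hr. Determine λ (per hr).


λ = L/W = 28.22/1.702 = 16.5805 /hr

Final: 16.5805 /hr


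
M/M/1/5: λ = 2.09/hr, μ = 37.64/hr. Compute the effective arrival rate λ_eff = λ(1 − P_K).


ρ = 0.05553; P_K = (1−ρ)ρ^5/(1−ρ^6) = 0.0000004985
λ_eff = λ(1 − P_K) = 2.09·(1 − 0.0000004985) = 2.09·1.000000 = 2.0900 /hr

Final: 2.0900 /hr


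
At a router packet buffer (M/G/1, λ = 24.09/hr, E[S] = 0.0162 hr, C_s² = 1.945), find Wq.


ρ = λ·E[S] = 24.09·0.0162 = 0.3903
E[S²] = E[S]²(1+C_s²) = 0.0162²·(1+1.945) = 0.0007729
Wq = λ·E[S²]/(2(1−ρ)) = 24.09·0.0007729/(2·0.6097) = 0.01527 hr

Final: 0.01527 hr


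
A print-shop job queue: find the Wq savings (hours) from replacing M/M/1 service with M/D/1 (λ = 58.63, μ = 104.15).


ρ = 58.63/104.15 = 0.5629
Wq(M/M/1) = ρ/(μ−λ) = 0.5629/45.52 = 0.01237 hr
Wq(M/D/1) = ρ/(2(μ−λ)) = 0.006183 hr
Savings = 0.01237 − 0.006183 = 0.006183 hr

Final: 0.006183 hr


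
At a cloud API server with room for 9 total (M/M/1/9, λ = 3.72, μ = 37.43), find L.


ρ = 3.72/37.43 = 0.09939
L = ρ[1 − (K+1)ρ^K + Kρ^(K+1)] / [(1−ρ)(1−ρ^(K+1))]
Numerator: 0.09939·(1 − 10·9.460e-10 + 9·9.402e-11) = 0.099386
Denominator: (0.9006)·(1.000000) = 0.900614
L = 0.099386/0.900614 = 0.1104

Final: 0.1104


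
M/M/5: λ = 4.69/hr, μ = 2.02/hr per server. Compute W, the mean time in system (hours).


a = 2.3218; ρ = 0.4644; P₀ = 0.096492
Lq = P₀·a^c·ρ/(c!(1−ρ)²) = 0.08780
Wq = Lq/λ = 0.08780/4.69 = 0.01872 hr
W = Wq + 1/μ = 0.01872 + 0.49505 = 0.51377 hr

Final: 0.51377 hr


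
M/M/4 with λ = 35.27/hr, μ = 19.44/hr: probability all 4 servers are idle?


a = λ/μ = 35.27/19.44 = 1.8143; ρ = a/c = 0.4536
Σ_{k=0}^{3} a^k/k! (terms k=0..3) = 1.00000 + 1.81430 + 1.64584 + 0.99535 = 5.45549
Tail: a^4/(4!(1−ρ)) = 10.83520/(24·0.5464) = 0.82622
P₀ = 1/(5.45549 + 0.82622) = 1/6.28171 = 0.159192

Final: 0.159192


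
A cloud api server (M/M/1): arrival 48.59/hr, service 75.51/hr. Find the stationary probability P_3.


ρ = 48.59/75.51 = 0.6435
P_n = (1−ρ)·ρ^n = (1 − 0.6435)·0.6435^3 = 0.3565·0.266457 = 0.094994

Final: 0.094994


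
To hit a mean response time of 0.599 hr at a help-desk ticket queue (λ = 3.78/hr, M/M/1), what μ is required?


W = 1/(μ−λ) ⇒ μ − λ = 1/W = 1/0.599 = 1.6694
μ = λ + 1/W = 3.78 + 1.6694 = 5.4494 per hr

Final: 5.4494 /hr


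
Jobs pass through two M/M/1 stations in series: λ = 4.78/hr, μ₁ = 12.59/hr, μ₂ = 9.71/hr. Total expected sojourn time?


Each node sees arrival rate λ = 4.78/hr (tandem ⇒ throughput preserved).
W₁ = 1/(μ₁−λ) = 1/(12.59−4.78) = 0.12804 hr
W₂ = 1/(μ₂−λ) = 1/(9.71−4.78) = 0.20284 hr
W_total = W₁ + W₂ = 0.12804 + 0.20284 = 0.33088 hr

Final: 0.33088 hr


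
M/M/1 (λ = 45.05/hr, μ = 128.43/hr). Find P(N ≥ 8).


ρ = 45.05/128.43 = 0.3508
P(N ≥ n) = ρ^n = 0.3508^8 = 0.0002292

Final: 0.0002292


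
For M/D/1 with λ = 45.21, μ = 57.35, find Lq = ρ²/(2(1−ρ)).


ρ = 45.21/57.35 = 0.7883
M/D/1: Lq = ρ²/(2(1−ρ)) = 0.6214/(2·0.2117) = 1.46787

Final: 1.46787


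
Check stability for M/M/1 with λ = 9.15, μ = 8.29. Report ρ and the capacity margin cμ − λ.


Total capacity cμ = 1·8.29 = 8.29/hr
ρ = λ/(cμ) = 9.15/8.29 = 1.1037
Stable ⇔ ρ < 1: NO
Spare capacity = cμ − λ = 8.29 − 9.15 = -0.86/hr

Final: ρ = 1.1037; unstable; margin = -0.86/hr


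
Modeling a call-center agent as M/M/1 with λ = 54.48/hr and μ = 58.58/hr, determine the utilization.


ρ = λ/μ = 54.48/58.58 = 0.9300

Final: 0.9300


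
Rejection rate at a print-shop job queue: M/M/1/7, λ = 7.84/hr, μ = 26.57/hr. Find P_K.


ρ = λ/μ = 7.84/26.57 = 0.2951
P_K = (1−ρ)ρ^K/(1−ρ^(K+1)) = (0.7049·0.0001947)/(1 − 0.00005746)
= 0.0001373/0.999943 = 0.0001373

Final: 0.0001373


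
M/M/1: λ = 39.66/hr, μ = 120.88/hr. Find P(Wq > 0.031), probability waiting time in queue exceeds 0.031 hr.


ρ = 39.66/120.88 = 0.3281
P(Wq > t) = ρ·e^{−(μ−λ)t} = 0.3281·e^{−2.5178}
= 0.3281·0.080635 = 0.026456

Final: 0.026456


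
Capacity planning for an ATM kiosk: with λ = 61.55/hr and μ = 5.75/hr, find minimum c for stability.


Stability requires cμ > λ ⇔ c > λ/μ.
λ/μ = 61.55/5.75 = 10.7043
Minimum integer c = ⌊10.7043⌋ + 1 = 11
Check: 11·5.75 = 63.25 > 61.55, while 10·5.75 = 57.50 ≤ 61.55

Final: 11 servers


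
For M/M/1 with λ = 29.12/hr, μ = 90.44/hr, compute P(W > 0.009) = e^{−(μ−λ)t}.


W ~ Exponential(μ−λ) for M/M/1.
μ − λ = 90.44 − 29.12 = 61.3200
P(W > t) = e^{−(μ−λ)t} = e^{−0.5519} = 0.575866

Final: 0.575866


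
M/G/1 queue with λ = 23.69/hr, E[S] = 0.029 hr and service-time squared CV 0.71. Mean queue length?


ρ = λ·E[S] = 23.69·0.029 = 0.6870
Lq = ρ²(1+C_s²)/(2(1−ρ)) = 0.4720·(1+0.71)/(2·0.3130)
= 0.4720·1.7100/0.6260 = 1.28932

Final: 1.28932


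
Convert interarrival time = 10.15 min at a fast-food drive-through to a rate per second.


λ = 1/(interarrival time) in consistent units.
1 second = 0.0166667 min, so λ = 0.0166667/10.15 = 0.001642 per second

Final: 0.001642 /sec


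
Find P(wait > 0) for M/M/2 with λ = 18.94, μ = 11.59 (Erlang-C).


a = λ/μ = 1.6342; ρ = a/2 = 0.8171
P₀ = 0.100665 (from M/M/c formula)
C(c,a) = [a^c/(c!(1−ρ))]·P₀ = [2.67050/(2·0.1829)]·0.100665
= 7.29979·0.100665 = 0.734832

Final: 0.734832


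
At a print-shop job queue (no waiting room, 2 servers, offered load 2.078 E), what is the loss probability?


B(c,a) = (a^c/c!) / Σ_{k=0}^{c} a^k/k!
a^2/2! = 2.159042
Σ terms (k=0..2): 1.00000 + 2.07800 + 2.15904 = 5.237042
B = 2.159042/5.237042 = 0.412264

Final: 0.412264


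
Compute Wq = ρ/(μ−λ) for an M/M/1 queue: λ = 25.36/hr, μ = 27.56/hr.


ρ = 25.36/27.56 = 0.9202
Wq = ρ/(μ−λ) = 0.9202/(27.56 − 25.36) = 0.9202/2.20 = 0.4183 hr

Final: 0.4183 hr


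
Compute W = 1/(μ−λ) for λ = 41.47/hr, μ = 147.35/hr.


W = 1/(μ−λ) = 1/(147.35 − 41.47) = 1/105.88 = 0.009445 hr

Final: 0.009445 hr


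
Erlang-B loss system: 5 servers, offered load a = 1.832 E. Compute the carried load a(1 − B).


B(5,1.832) = 0.027844 (Erlang-B)
Carried load = a(1 − B) = 1.832·(1 − 0.027844) = 1.832·0.972156 = 1.7810 E

Final: 1.7810 Erlangs


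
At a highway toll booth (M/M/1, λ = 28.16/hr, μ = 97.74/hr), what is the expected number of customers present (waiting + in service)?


ρ = λ/μ = 28.16/97.74 = 0.2881
L = ρ/(1−ρ) = 0.2881/(1 − 0.2881) = 0.2881/0.7119 = 0.4047

Final: 0.4047


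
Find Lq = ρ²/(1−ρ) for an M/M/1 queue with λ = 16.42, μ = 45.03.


ρ = 16.42/45.03 = 0.3646
Lq = ρ²/(1−ρ) = 0.1330/0.6354 = 0.2093

Final: 0.2093


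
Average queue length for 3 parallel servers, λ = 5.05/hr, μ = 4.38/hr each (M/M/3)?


a = λ/μ = 1.1530; ρ = a/3 = 0.3843
P₀ = 0.309354
Lq = P₀·a^c·ρ / (c!·(1−ρ)²) = 0.309354·1.53268·0.3843/(6·0.37906)
= 0.08012

Final: 0.08012


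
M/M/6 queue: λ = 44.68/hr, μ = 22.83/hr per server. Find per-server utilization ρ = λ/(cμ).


ρ = λ/(cμ) = 44.68/(6·22.83) = 44.68/136.98 = 0.3262

Final: 0.3262


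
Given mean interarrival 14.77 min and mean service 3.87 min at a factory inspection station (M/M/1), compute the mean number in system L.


λ = 60/14.77 = 4.0623 /hr
μ = 60/3.87 = 15.5039 /hr
ρ = λ/μ = 4.0623/15.5039 = 0.2620
L = ρ/(1−ρ) = 0.2620/0.7380 = 0.3550

Final: 0.3550


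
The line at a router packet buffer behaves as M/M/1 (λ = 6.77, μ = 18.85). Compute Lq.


ρ = 6.77/18.85 = 0.3592
Lq = ρ²/(1−ρ) = 0.1290/0.6408 = 0.2013

Final: 0.2013


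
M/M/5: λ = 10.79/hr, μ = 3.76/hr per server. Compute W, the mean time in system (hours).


a = 2.8697; ρ = 0.5739; P₀ = 0.053885
Lq = P₀·a^c·ρ/(c!(1−ρ)²) = 0.27629
Wq = Lq/λ = 0.27629/10.79 = 0.02561 hr
W = Wq + 1/μ = 0.02561 + 0.26596 = 0.29156 hr

Final: 0.29156 hr


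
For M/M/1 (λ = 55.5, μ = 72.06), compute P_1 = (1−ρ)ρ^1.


ρ = 55.5/72.06 = 0.7702
P_n = (1−ρ)·ρ^n = (1 − 0.7702)·0.7702^1 = 0.2298·0.770192 = 0.176997

Final: 0.176997


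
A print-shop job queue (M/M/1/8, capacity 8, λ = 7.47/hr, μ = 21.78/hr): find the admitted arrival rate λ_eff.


ρ = 0.3430; P_K = (1−ρ)ρ^8/(1−ρ^9) = 0.0001258
λ_eff = λ(1 − P_K) = 7.47·(1 − 0.0001258) = 7.47·0.999874 = 7.4691 /hr

Final: 7.4691 /hr


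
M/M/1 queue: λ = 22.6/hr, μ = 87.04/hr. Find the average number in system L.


ρ = λ/μ = 22.6/87.04 = 0.2597
L = ρ/(1−ρ) = 0.2597/(1 − 0.2597) = 0.2597/0.7403 = 0.3507

Final: 0.3507


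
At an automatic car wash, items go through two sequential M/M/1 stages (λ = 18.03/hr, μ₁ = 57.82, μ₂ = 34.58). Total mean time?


Each node sees arrival rate λ = 18.03/hr (tandem ⇒ throughput preserved).
W₁ = 1/(μ₁−λ) = 1/(57.82−18.03) = 0.02513 hr
W₂ = 1/(μ₂−λ) = 1/(34.58−18.03) = 0.06042 hr
W_total = W₁ + W₂ = 0.02513 + 0.06042 = 0.08555 hr

Final: 0.08555 hr


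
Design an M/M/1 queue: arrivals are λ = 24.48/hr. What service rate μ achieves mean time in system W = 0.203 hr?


W = 1/(μ−λ) ⇒ μ − λ = 1/W = 1/0.203 = 4.9261
μ = λ + 1/W = 24.48 + 4.9261 = 29.4061 per hr

Final: 29.4061 /hr


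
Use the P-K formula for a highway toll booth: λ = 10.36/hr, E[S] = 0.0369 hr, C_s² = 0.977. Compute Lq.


ρ = λ·E[S] = 10.36·0.0369 = 0.3823
Lq = ρ²(1+C_s²)/(2(1−ρ)) = 0.1461·(1+0.977)/(2·0.6177)
= 0.1461·1.9770/1.2354 = 0.23386

Final: 0.23386


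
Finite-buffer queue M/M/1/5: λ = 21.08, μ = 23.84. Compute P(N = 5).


ρ = λ/μ = 21.08/23.84 = 0.8842
P_K = (1−ρ)ρ^K/(1−ρ^(K+1)) = (0.1158·0.540532)/(1 − 0.477954)
= 0.062578/0.522046 = 0.119871

Final: 0.119871


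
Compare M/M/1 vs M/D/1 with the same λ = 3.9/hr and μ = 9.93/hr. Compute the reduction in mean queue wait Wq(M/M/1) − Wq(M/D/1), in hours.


ρ = 3.9/9.93 = 0.3927
Wq(M/M/1) = ρ/(μ−λ) = 0.3927/6.03 = 0.06513 hr
Wq(M/D/1) = ρ/(2(μ−λ)) = 0.03257 hr
Savings = 0.06513 − 0.03257 = 0.03257 hr

Final: 0.03257 hr


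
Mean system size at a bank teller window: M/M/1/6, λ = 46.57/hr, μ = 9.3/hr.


ρ = 46.57/9.3 = 5.0075
L = ρ[1 − (K+1)ρ^K + Kρ^(K+1)] / [(1−ρ)(1−ρ^(K+1))]
Numerator: 5.0075·(1 − 7·15766.661230 + 6·78951.979946) = 1819466.119566
Denominator: (-4.0075)·(-78950.979946) = 316398.174471
L = 1819466.119566/316398.174471 = 5.7506

Final: 5.7506
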